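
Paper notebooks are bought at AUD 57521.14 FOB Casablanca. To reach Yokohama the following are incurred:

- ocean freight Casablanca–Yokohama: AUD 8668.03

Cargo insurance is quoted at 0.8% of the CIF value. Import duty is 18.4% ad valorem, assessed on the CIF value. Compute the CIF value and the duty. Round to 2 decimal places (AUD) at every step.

Let C be the CIF value. C = FOB price + freight + 0.8% × C
C − 0.8% × C = 57521.14 + 8668.03
0.992 × C = 66189.17
C = 66189.17 / 0.992 = 66722.95
Insurance premium = 0.8% × 66722.95 = 533.78
Import duty = 66722.95 × 18.4% = 12277.02

CIF value: AUD 66722.95; import duty: AUD 12277.02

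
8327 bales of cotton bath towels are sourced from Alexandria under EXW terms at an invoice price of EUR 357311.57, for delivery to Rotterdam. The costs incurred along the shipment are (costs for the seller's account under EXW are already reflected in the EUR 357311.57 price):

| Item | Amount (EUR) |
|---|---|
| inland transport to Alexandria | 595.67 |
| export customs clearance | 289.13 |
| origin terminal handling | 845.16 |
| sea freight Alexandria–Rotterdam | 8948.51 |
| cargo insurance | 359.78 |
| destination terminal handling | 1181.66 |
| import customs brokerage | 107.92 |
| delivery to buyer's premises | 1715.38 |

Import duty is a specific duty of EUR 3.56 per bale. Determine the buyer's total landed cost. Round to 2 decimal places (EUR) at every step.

Total landed cost: EUR 400998.90

EXW: the seller makes goods available at their premises; the buyer bears all onward costs.
CIF value = EXW price + inland to port + export clearance + origin terminal + freight + insurance = 357311.57 + 595.67 + 289.13 + 845.16 + 8948.51 + 359.78 = 368349.82
Import duty = 8327 × 3.56 = 29644.12
Buyer bears: inland to port 595.67 + export clearance 289.13 + origin terminal 845.16 + freight 8948.51 + insurance 359.78 + destination terminal 1181.66 + brokerage 107.92 + delivery 1715.38 + duty 29644.12 = 43687.33
Landed cost = invoice 357311.57 + 43687.33 = 400998.90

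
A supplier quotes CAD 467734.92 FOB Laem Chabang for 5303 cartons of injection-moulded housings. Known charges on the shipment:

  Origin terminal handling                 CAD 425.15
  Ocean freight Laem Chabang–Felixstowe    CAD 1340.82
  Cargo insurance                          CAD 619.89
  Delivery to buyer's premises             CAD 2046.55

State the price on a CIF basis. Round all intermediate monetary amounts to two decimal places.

CIF price: CAD 469695.63

Not relevant to the conversion: origin terminal — on the seller under both FOB and CIF; already in the FOB price and stays in the CIF price. delivery — on the buyer under both terms; not part of either seller's price.
From FOB to CIF, the seller additionally bears: freight, insurance.
CIF price = 467734.92 + 1340.82 + 619.89 = 469695.63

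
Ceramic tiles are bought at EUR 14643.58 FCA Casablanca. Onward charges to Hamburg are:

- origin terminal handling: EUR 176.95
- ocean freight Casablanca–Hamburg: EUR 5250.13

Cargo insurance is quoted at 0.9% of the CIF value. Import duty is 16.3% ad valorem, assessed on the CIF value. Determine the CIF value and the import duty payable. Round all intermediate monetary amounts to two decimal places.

CIF value: EUR 20252.94; import duty: EUR 3301.23

Let C be the CIF value. C = FCA price + pre-shipment costs + freight + 0.9% × C
C − 0.9% × C = 14643.58 + 176.95 + 5250.13
0.991 × C = 20070.66
C = 20070.66 / 0.991 = 20252.94
Insurance premium = 0.9% × 20252.94 = 182.28
Import duty = 20252.94 × 16.3% = 3301.23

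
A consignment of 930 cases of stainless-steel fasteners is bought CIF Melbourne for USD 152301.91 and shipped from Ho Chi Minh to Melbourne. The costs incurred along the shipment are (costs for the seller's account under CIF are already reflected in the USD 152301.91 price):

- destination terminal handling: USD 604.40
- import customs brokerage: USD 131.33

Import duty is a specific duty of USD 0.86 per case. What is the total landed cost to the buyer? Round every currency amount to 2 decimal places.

CIF: the seller pays costs through ocean freight and marine insurance to the destination port.
The CIF price already equals the CIF value: 152301.91
Import duty = 930 × 0.86 = 799.80
Buyer bears: destination terminal 604.40 + brokerage 131.33 + duty 799.80 = 1535.53
Landed cost = invoice 152301.91 + 1535.53 = 153837.44

Total landed cost: USD 153837.44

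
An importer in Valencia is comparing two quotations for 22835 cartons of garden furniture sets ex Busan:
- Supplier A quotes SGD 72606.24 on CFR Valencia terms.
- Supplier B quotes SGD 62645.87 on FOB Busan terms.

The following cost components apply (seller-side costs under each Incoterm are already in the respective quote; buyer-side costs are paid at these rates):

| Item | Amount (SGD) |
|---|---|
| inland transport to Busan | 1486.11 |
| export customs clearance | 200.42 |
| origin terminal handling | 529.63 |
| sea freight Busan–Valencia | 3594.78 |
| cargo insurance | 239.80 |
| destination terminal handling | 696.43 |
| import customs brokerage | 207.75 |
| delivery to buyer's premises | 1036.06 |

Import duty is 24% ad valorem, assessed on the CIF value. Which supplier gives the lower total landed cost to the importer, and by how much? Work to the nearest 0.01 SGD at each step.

Supplier B is cheaper by SGD 7893.33

Supplier A (CFR):
CIF value = CFR price + insurance = 72606.24 + 239.80 = 72846.04
Import duty = 72846.04 × 24% = 17483.05
Buyer bears (A): 239.80 + 696.43 + 207.75 + 1036.06 = 2180.04
Landed cost (A) = invoice 72606.24 + 2180.04 + duty 17483.05 = 92269.33
Supplier B (FOB):
CIF value = FOB price + freight + insurance = 62645.87 + 3594.78 + 239.80 = 66480.45
Import duty = 66480.45 × 24% = 15955.31
Buyer bears (B): 3594.78 + 239.80 + 696.43 + 207.75 + 1036.06 = 5774.82
Landed cost (B) = invoice 62645.87 + 5774.82 + duty 15955.31 = 84376.00
Difference = |92269.33 − 84376.00| = 7893.33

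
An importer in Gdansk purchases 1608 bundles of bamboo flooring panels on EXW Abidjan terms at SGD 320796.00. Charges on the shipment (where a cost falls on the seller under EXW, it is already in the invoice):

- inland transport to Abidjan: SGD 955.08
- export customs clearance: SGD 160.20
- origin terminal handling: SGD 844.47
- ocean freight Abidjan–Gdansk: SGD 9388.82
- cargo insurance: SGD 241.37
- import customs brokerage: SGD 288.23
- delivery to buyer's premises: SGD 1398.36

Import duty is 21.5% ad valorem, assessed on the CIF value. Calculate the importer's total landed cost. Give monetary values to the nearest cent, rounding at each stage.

Total landed cost: SGD 405535.51

EXW: the seller makes goods available at their premises; the buyer bears all onward costs.
CIF value = EXW price + inland to port + export clearance + origin terminal + freight + insurance = 320796.00 + 955.08 + 160.20 + 844.47 + 9388.82 + 241.37 = 332385.94
Import duty = 332385.94 × 21.5% = 71462.98
Buyer bears: inland to port 955.08 + export clearance 160.20 + origin terminal 844.47 + freight 9388.82 + insurance 241.37 + brokerage 288.23 + delivery 1398.36 + duty 71462.98 = 84739.51
Landed cost = invoice 320796.00 + 84739.51 = 405535.51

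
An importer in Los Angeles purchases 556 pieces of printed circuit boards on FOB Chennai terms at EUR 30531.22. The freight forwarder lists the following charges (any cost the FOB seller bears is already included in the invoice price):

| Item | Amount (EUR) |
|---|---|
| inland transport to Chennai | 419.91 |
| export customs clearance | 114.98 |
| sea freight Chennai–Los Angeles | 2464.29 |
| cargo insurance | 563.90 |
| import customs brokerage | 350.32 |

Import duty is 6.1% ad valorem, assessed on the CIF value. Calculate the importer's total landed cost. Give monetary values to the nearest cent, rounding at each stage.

Total landed cost: EUR 35956.85

FOB: the seller bears costs until goods are on board at the origin port; the buyer bears freight, insurance and all costs thereafter.
Already in the invoice (seller's account under FOB): inland to port, export clearance — exclude.
CIF value = FOB price + freight + insurance = 30531.22 + 2464.29 + 563.90 = 33559.41
Import duty = 33559.41 × 6.1% = 2047.12
Buyer bears: freight 2464.29 + insurance 563.90 + brokerage 350.32 + duty 2047.12 = 5425.63
Landed cost = invoice 30531.22 + 5425.63 = 35956.85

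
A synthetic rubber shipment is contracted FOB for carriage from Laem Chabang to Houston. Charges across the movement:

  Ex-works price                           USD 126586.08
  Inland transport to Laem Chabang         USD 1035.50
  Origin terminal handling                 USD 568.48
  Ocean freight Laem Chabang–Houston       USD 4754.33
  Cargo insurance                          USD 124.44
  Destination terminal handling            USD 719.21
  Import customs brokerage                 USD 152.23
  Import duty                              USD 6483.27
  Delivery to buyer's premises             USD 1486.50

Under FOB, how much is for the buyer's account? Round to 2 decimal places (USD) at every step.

FOB: the seller bears costs until goods are on board at the origin port; the buyer bears freight, insurance and all costs thereafter.
Seller's account: goods 126586.08 + inland to port 1035.50 + origin terminal 568.48 = 128190.06
Buyer's account: freight 4754.33 + insurance 124.44 + destination terminal 719.21 + brokerage 152.23 + duty 6483.27 + delivery 1486.50 = 13719.98

Buyer's account: USD 13719.98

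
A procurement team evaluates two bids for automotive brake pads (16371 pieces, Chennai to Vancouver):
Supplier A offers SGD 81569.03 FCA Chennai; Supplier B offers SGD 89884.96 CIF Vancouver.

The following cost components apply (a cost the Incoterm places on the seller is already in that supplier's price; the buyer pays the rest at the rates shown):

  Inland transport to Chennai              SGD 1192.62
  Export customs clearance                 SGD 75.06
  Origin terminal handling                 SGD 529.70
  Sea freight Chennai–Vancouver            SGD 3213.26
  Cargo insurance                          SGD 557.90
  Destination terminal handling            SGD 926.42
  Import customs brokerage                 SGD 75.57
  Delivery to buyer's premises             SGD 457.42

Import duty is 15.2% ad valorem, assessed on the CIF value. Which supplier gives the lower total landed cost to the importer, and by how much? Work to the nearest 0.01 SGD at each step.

Supplier A is cheaper by SGD 4625.36

Supplier A (FCA):
CIF value = FCA price + origin terminal + freight + insurance = 81569.03 + 529.70 + 3213.26 + 557.90 = 85869.89
Import duty = 85869.89 × 15.2% = 13052.22
Buyer bears (A): 529.70 + 3213.26 + 557.90 + 926.42 + 75.57 + 457.42 = 5760.27
Landed cost (A) = invoice 81569.03 + 5760.27 + duty 13052.22 = 100381.52
Supplier B (CIF):
The CIF price already equals the CIF value: 89884.96
Import duty = 89884.96 × 15.2% = 13662.51
Buyer bears (B): 926.42 + 75.57 + 457.42 = 1459.41
Landed cost (B) = invoice 89884.96 + 1459.41 + duty 13662.51 = 105006.88
Difference = |100381.52 − 105006.88| = 4625.36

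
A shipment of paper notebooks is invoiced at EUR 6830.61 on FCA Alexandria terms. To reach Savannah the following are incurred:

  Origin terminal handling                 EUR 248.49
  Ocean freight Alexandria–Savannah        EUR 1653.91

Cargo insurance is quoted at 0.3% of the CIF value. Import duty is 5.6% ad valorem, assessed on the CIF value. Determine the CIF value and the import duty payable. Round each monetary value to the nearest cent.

CIF value: EUR 8759.29; import duty: EUR 490.52

Let C be the CIF value. C = FCA price + pre-shipment costs + freight + 0.3% × C
C − 0.3% × C = 6830.61 + 248.49 + 1653.91
0.997 × C = 8733.01
C = 8733.01 / 0.997 = 8759.29
Insurance premium = 0.3% × 8759.29 = 26.28
Import duty = 8759.29 × 5.6% = 490.52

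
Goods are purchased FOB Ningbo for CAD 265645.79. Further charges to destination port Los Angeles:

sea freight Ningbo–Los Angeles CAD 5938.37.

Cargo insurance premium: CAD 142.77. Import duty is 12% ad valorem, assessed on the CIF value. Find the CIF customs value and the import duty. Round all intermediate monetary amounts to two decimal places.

CIF value: CAD 271726.93; import duty: CAD 32607.23

CIF = FOB price + freight + insurance
CIF = 265645.79 + 5938.37 + 142.77 = 271726.93
Import duty = 271726.93 × 12% = 32607.23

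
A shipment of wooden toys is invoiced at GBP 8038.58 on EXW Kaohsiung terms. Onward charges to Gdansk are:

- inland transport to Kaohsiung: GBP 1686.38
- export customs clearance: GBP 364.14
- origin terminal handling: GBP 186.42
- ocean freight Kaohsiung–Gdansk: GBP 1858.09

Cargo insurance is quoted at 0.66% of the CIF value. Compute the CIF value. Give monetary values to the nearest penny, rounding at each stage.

CIF value: GBP 12214.22

Let C be the CIF value. C = EXW price + pre-shipment costs + freight + 0.66% × C
C − 0.66% × C = 8038.58 + 1686.38 + 364.14 + 186.42 + 1858.09
0.9934 × C = 12133.61
C = 12133.61 / 0.9934 = 12214.22
Insurance premium = 0.66% × 12214.22 = 80.61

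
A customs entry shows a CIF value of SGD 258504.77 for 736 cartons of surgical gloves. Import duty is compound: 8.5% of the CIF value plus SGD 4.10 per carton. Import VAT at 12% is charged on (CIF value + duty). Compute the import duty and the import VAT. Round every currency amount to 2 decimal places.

Ad valorem component: 258504.77 × 8.5% = 21972.91
Specific component: 736 × 4.10 = 3017.60
Import duty = 21972.91 + 3017.60 = 24990.51
VAT base = CIF + duty = 258504.77 + 24990.51 = 283495.28
Import VAT = 283495.28 × 12% = 34019.43

Import duty: SGD 24990.51; import VAT: SGD 34019.43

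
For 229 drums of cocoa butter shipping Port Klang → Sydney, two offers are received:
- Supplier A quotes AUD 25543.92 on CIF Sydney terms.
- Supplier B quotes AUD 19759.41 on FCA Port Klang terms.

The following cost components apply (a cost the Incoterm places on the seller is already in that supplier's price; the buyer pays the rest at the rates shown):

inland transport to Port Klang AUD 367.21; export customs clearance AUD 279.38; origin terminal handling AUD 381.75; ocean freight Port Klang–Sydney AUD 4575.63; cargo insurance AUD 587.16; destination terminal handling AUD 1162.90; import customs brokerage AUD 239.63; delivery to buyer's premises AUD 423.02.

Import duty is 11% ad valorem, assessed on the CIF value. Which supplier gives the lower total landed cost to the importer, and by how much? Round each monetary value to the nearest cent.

Supplier A (CIF):
The CIF price already equals the CIF value: 25543.92
Import duty = 25543.92 × 11% = 2809.83
Buyer bears (A): 1162.90 + 239.63 + 423.02 = 1825.55
Landed cost (A) = invoice 25543.92 + 1825.55 + duty 2809.83 = 30179.30
Supplier B (FCA):
CIF value = FCA price + origin terminal + freight + insurance = 19759.41 + 381.75 + 4575.63 + 587.16 = 25303.95
Import duty = 25303.95 × 11% = 2783.43
Buyer bears (B): 381.75 + 4575.63 + 587.16 + 1162.90 + 239.63 + 423.02 = 7370.09
Landed cost (B) = invoice 19759.41 + 7370.09 + duty 2783.43 = 29912.93
Difference = |30179.30 − 29912.93| = 266.37

Supplier B is cheaper by AUD 266.37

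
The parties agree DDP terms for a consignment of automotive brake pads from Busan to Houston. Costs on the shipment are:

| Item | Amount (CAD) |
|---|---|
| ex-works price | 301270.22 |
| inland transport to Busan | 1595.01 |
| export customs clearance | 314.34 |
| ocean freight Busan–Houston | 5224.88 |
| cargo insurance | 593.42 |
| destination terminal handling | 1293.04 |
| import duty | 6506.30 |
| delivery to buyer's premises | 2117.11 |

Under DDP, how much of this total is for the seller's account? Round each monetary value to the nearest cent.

Seller's account: CAD 318914.32

DDP: the seller bears all costs including import duty.
Seller's account: goods 301270.22 + inland to port 1595.01 + export clearance 314.34 + freight 5224.88 + insurance 593.42 + destination terminal 1293.04 + duty 6506.30 + delivery 2117.11 = 318914.32
Buyer's account: 0.00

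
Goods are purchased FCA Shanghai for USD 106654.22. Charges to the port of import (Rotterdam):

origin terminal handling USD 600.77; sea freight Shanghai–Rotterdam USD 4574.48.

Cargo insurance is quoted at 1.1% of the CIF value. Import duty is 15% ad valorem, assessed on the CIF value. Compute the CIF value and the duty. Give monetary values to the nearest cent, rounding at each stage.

CIF value: USD 113073.28; import duty: USD 16960.99

Let C be the CIF value. C = FCA price + pre-shipment costs + freight + 1.1% × C
C − 1.1% × C = 106654.22 + 600.77 + 4574.48
0.989 × C = 111829.47
C = 111829.47 / 0.989 = 113073.28
Insurance premium = 1.1% × 113073.28 = 1243.81
Import duty = 113073.28 × 15% = 16960.99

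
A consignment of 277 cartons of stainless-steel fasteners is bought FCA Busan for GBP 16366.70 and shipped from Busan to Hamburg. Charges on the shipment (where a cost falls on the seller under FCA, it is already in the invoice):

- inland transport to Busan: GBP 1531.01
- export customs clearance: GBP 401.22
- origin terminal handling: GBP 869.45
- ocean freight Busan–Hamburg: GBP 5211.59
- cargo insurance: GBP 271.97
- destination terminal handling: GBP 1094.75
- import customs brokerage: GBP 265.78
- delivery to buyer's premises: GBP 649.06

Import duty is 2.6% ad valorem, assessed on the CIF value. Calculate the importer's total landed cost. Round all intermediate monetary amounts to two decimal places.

FCA: the seller delivers export-cleared goods to the carrier; the buyer bears costs from that point.
Already in the invoice (seller's account under FCA): inland to port, export clearance — exclude.
CIF value = FCA price + origin terminal + freight + insurance = 16366.70 + 869.45 + 5211.59 + 271.97 = 22719.71
Import duty = 22719.71 × 2.6% = 590.71
Buyer bears: origin terminal 869.45 + freight 5211.59 + insurance 271.97 + destination terminal 1094.75 + brokerage 265.78 + delivery 649.06 + duty 590.71 = 8953.31
Landed cost = invoice 16366.70 + 8953.31 = 25320.01

Total landed cost: GBP 25320.01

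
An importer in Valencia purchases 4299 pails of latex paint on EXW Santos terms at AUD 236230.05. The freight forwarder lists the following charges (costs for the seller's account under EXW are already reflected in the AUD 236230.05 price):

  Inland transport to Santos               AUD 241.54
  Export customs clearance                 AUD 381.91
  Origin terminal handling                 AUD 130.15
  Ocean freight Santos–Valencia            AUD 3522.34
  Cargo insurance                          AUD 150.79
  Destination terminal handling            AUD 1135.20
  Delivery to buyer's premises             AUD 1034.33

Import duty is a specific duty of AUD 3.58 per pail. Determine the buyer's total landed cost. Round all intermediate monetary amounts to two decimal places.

EXW: the seller makes goods available at their premises; the buyer bears all onward costs.
CIF value = EXW price + inland to port + export clearance + origin terminal + freight + insurance = 236230.05 + 241.54 + 381.91 + 130.15 + 3522.34 + 150.79 = 240656.78
Import duty = 4299 × 3.58 = 15390.42
Buyer bears: inland to port 241.54 + export clearance 381.91 + origin terminal 130.15 + freight 3522.34 + insurance 150.79 + destination terminal 1135.20 + delivery 1034.33 + duty 15390.42 = 21986.68
Landed cost = invoice 236230.05 + 21986.68 = 258216.73

Total landed cost: AUD 258216.73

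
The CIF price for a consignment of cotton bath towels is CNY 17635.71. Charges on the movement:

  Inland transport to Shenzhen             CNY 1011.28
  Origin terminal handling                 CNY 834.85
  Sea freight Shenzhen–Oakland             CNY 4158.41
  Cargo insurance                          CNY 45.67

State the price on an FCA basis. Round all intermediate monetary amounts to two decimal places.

Not relevant to the conversion: inland to port — on the seller under both CIF and FCA; already in the CIF price and stays in the FCA price.
From CIF to FCA, the seller no longer bears: origin terminal, freight, insurance.
FCA price = 17635.71 − 834.85 − 4158.41 − 45.67 = 12596.78

FCA price: CNY 12596.78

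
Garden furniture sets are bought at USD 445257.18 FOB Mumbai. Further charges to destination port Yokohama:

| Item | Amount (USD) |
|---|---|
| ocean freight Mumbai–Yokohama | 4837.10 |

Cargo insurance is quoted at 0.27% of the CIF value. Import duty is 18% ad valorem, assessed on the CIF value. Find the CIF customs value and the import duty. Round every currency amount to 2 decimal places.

CIF value: USD 451312.82; import duty: USD 81236.31

Let C be the CIF value. C = FOB price + freight + 0.27% × C
C − 0.27% × C = 445257.18 + 4837.10
0.9973 × C = 450094.28
C = 450094.28 / 0.9973 = 451312.82
Insurance premium = 0.27% × 451312.82 = 1218.54
Import duty = 451312.82 × 18% = 81236.31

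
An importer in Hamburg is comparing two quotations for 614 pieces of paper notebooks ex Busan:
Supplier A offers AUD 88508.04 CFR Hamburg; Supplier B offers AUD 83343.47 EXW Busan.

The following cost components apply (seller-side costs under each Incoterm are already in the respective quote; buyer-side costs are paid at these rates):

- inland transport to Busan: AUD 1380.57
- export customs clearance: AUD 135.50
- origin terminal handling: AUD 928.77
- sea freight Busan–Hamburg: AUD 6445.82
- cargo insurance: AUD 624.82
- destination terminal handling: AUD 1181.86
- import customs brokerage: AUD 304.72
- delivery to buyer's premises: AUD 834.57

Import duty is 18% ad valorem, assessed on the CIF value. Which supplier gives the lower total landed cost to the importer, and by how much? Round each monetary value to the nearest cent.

Supplier A (CFR):
CIF value = CFR price + insurance = 88508.04 + 624.82 = 89132.86
Import duty = 89132.86 × 18% = 16043.91
Buyer bears (A): 624.82 + 1181.86 + 304.72 + 834.57 = 2945.97
Landed cost (A) = invoice 88508.04 + 2945.97 + duty 16043.91 = 107497.92
Supplier B (EXW):
CIF value = EXW price + inland to port + export clearance + origin terminal + freight + insurance = 83343.47 + 1380.57 + 135.50 + 928.77 + 6445.82 + 624.82 = 92858.95
Import duty = 92858.95 × 18% = 16714.61
Buyer bears (B): 1380.57 + 135.50 + 928.77 + 6445.82 + 624.82 + 1181.86 + 304.72 + 834.57 = 11836.63
Landed cost (B) = invoice 83343.47 + 11836.63 + duty 16714.61 = 111894.71
Difference = |107497.92 − 111894.71| = 4396.79

Supplier A is cheaper by AUD 4396.79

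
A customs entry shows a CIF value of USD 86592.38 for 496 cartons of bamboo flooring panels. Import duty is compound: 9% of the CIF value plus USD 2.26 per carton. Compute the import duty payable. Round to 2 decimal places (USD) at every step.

Import duty: USD 8914.27

Ad valorem component: 86592.38 × 9% = 7793.31
Specific component: 496 × 2.26 = 1120.96
Import duty = 7793.31 + 1120.96 = 8914.27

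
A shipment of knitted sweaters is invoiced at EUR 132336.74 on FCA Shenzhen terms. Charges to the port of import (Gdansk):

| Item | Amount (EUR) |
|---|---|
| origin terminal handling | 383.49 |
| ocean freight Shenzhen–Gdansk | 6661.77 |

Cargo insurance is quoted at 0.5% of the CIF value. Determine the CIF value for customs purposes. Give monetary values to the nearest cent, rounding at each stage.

Let C be the CIF value. C = FCA price + pre-shipment costs + freight + 0.5% × C
C − 0.5% × C = 132336.74 + 383.49 + 6661.77
0.995 × C = 139382.00
C = 139382.00 / 0.995 = 140082.41
Insurance premium = 0.5% × 140082.41 = 700.41

CIF value: EUR 140082.41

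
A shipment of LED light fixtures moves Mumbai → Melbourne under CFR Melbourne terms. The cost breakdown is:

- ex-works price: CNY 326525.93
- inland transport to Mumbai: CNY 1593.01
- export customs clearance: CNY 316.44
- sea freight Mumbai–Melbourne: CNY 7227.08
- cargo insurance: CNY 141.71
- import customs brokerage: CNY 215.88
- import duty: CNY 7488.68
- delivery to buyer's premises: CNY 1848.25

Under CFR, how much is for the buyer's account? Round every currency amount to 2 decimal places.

CFR: the seller pays costs through ocean freight to the destination port, but not insurance.
Seller's account: goods 326525.93 + inland to port 1593.01 + export clearance 316.44 + freight 7227.08 = 335662.46
Buyer's account: insurance 141.71 + brokerage 215.88 + duty 7488.68 + delivery 1848.25 = 9694.52

Buyer's account: CNY 9694.52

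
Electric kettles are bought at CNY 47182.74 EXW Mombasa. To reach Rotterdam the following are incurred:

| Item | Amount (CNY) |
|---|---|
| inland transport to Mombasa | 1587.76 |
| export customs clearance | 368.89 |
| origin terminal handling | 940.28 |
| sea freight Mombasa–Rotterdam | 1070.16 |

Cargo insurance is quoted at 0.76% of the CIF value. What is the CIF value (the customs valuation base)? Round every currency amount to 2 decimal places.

Let C be the CIF value. C = EXW price + pre-shipment costs + freight + 0.76% × C
C − 0.76% × C = 47182.74 + 1587.76 + 368.89 + 940.28 + 1070.16
0.9924 × C = 51149.83
C = 51149.83 / 0.9924 = 51541.55
Insurance premium = 0.76% × 51541.55 = 391.72

CIF value: CNY 51541.55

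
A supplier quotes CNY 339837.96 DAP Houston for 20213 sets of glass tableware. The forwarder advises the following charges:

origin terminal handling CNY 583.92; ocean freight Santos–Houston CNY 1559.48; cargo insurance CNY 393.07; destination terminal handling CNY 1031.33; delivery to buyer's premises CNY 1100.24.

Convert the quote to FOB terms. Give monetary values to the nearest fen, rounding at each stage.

Not relevant to the conversion: origin terminal — on the seller under both DAP and FOB; already in the DAP price and stays in the FOB price.
From DAP to FOB, the seller no longer bears: freight, insurance, destination terminal, delivery.
FOB price = 339837.96 − 1559.48 − 393.07 − 1031.33 − 1100.24 = 335753.84

FOB price: CNY 335753.84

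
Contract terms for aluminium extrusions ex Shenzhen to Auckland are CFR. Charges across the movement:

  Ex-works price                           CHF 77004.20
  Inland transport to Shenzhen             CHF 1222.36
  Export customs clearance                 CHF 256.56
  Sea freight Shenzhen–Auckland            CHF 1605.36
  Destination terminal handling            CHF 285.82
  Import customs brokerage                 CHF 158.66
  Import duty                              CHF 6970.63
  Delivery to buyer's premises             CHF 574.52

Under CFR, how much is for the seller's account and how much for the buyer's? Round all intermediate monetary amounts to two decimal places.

CFR: the seller pays costs through ocean freight to the destination port, but not insurance.
Seller's account: goods 77004.20 + inland to port 1222.36 + export clearance 256.56 + freight 1605.36 = 80088.48
Buyer's account: destination terminal 285.82 + brokerage 158.66 + duty 6970.63 + delivery 574.52 = 7989.63

Seller: CHF 80088.48; buyer: CHF 7989.63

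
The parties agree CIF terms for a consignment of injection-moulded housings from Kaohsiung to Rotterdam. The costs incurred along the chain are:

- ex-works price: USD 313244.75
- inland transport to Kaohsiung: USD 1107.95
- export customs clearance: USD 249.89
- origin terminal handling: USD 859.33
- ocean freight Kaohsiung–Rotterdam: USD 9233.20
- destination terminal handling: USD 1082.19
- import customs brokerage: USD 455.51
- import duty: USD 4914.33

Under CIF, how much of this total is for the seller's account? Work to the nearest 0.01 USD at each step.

CIF: the seller pays costs through ocean freight and marine insurance to the destination port.
Seller's account: goods 313244.75 + inland to port 1107.95 + export clearance 249.89 + origin terminal 859.33 + freight 9233.20 = 324695.12
Buyer's account: destination terminal 1082.19 + brokerage 455.51 + duty 4914.33 = 6452.03

Seller's account: USD 324695.12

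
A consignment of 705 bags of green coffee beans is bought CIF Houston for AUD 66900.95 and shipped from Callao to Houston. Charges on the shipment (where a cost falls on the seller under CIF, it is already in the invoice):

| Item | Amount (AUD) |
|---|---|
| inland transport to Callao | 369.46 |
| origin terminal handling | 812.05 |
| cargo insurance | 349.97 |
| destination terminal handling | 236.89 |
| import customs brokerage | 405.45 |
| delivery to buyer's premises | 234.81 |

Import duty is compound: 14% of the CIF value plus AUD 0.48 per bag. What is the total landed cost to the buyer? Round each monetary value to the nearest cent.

Total landed cost: AUD 77482.63

CIF: the seller pays costs through ocean freight and marine insurance to the destination port.
Already in the invoice (seller's account under CIF): inland to port, origin terminal, insurance — exclude.
The CIF price already equals the CIF value: 66900.95
Ad valorem component: 66900.95 × 14% = 9366.13
Specific component: 705 × 0.48 = 338.40
Import duty = 9366.13 + 338.40 = 9704.53
Buyer bears: destination terminal 236.89 + brokerage 405.45 + delivery 234.81 + duty 9704.53 = 10581.68
Landed cost = invoice 66900.95 + 10581.68 = 77482.63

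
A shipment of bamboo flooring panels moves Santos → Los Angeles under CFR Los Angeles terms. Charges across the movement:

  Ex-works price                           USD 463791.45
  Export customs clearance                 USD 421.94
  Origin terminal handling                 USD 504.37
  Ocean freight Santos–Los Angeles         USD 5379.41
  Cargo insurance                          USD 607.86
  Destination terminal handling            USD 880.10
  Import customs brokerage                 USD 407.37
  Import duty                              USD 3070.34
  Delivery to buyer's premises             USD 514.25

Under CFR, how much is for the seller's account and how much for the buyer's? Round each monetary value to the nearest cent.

Seller: USD 470097.17; buyer: USD 5479.92

CFR: the seller pays costs through ocean freight to the destination port, but not insurance.
Seller's account: goods 463791.45 + export clearance 421.94 + origin terminal 504.37 + freight 5379.41 = 470097.17
Buyer's account: insurance 607.86 + destination terminal 880.10 + brokerage 407.37 + duty 3070.34 + delivery 514.25 = 5479.92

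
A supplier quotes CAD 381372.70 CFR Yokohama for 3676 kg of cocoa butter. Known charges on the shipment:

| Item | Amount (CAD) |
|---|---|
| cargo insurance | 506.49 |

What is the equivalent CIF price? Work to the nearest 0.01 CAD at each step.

CIF price: CAD 381879.19

From CFR to CIF, the seller additionally bears: insurance.
CIF price = 381372.70 + 506.49 = 381879.19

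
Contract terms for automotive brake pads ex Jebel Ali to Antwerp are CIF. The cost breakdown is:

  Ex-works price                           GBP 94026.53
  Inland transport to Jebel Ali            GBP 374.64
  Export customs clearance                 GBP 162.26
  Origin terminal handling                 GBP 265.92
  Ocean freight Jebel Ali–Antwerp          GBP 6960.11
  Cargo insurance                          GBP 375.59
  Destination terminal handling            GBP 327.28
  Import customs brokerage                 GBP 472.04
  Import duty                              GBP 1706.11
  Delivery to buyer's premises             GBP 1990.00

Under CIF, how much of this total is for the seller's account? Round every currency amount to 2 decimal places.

Seller's account: GBP 102165.05

CIF: the seller pays costs through ocean freight and marine insurance to the destination port.
Seller's account: goods 94026.53 + inland to port 374.64 + export clearance 162.26 + origin terminal 265.92 + freight 6960.11 + insurance 375.59 = 102165.05
Buyer's account: destination terminal 327.28 + brokerage 472.04 + duty 1706.11 + delivery 1990.00 = 4495.43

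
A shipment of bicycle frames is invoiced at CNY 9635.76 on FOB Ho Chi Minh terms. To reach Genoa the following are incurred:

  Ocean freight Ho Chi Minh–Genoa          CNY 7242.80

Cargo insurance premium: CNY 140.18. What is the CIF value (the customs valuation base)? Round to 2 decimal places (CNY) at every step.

CIF = FOB price + freight + insurance
CIF = 9635.76 + 7242.80 + 140.18 = 17018.74

CIF value: CNY 17018.74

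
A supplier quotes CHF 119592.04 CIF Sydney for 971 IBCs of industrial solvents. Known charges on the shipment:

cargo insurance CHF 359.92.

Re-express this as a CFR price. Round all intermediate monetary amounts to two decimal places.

CFR price: CHF 119232.12

From CIF to CFR, the seller no longer bears: insurance.
CFR price = 119592.04 − 359.92 = 119232.12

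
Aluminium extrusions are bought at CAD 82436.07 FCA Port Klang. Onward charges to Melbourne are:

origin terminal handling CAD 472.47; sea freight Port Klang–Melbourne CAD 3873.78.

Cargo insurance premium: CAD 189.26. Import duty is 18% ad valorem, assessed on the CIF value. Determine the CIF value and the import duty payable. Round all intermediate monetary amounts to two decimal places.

CIF = FCA price + pre-shipment costs + freight + insurance
CIF = 82436.07 + 472.47 + 3873.78 + 189.26 = 86971.58
Import duty = 86971.58 × 18% = 15654.88

CIF value: CAD 86971.58; import duty: CAD 15654.88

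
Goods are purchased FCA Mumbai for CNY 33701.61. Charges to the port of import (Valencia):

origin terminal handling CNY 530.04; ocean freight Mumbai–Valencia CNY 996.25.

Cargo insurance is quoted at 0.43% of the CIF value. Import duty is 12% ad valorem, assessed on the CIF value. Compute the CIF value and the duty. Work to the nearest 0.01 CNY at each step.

CIF value: CNY 35380.03; import duty: CNY 4245.60

Let C be the CIF value. C = FCA price + pre-shipment costs + freight + 0.43% × C
C − 0.43% × C = 33701.61 + 530.04 + 996.25
0.9957 × C = 35227.90
C = 35227.90 / 0.9957 = 35380.03
Insurance premium = 0.43% × 35380.03 = 152.13
Import duty = 35380.03 × 12% = 4245.60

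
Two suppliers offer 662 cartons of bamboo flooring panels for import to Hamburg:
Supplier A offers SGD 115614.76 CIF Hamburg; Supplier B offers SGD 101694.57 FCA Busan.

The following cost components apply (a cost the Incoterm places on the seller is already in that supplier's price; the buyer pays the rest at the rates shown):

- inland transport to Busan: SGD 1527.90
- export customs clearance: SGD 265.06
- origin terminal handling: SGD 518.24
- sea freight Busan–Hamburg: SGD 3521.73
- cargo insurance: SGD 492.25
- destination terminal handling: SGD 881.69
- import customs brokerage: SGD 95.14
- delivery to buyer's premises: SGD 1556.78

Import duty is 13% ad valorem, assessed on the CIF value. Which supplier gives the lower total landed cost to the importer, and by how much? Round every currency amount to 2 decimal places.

Supplier B is cheaper by SGD 10608.41

Supplier A (CIF):
The CIF price already equals the CIF value: 115614.76
Import duty = 115614.76 × 13% = 15029.92
Buyer bears (A): 881.69 + 95.14 + 1556.78 = 2533.61
Landed cost (A) = invoice 115614.76 + 2533.61 + duty 15029.92 = 133178.29
Supplier B (FCA):
CIF value = FCA price + origin terminal + freight + insurance = 101694.57 + 518.24 + 3521.73 + 492.25 = 106226.79
Import duty = 106226.79 × 13% = 13809.48
Buyer bears (B): 518.24 + 3521.73 + 492.25 + 881.69 + 95.14 + 1556.78 = 7065.83
Landed cost (B) = invoice 101694.57 + 7065.83 + duty 13809.48 = 122569.88
Difference = |133178.29 − 122569.88| = 10608.41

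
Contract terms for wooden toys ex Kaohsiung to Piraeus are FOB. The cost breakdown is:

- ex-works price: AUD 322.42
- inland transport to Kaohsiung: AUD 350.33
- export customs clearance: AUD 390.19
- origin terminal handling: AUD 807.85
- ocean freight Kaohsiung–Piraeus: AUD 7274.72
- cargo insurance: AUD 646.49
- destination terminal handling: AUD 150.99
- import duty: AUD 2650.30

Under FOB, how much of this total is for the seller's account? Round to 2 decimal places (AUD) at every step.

Seller's account: AUD 1870.79

FOB: the seller bears costs until goods are on board at the origin port; the buyer bears freight, insurance and all costs thereafter.
Seller's account: goods 322.42 + inland to port 350.33 + export clearance 390.19 + origin terminal 807.85 = 1870.79
Buyer's account: freight 7274.72 + insurance 646.49 + destination terminal 150.99 + duty 2650.30 = 10722.50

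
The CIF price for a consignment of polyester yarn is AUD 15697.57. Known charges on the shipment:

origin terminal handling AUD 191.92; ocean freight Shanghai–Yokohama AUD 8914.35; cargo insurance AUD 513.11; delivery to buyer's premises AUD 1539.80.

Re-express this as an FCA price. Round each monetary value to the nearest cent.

FCA price: AUD 6078.19

Not relevant to the conversion: delivery — on the buyer under both terms; not part of either seller's price.
From CIF to FCA, the seller no longer bears: origin terminal, freight, insurance.
FCA price = 15697.57 − 191.92 − 8914.35 − 513.11 = 6078.19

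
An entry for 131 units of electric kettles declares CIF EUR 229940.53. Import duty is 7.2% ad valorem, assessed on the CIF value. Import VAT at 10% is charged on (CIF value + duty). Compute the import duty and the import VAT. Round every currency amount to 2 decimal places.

Import duty = 229940.53 × 7.2% = 16555.72
VAT base = CIF + duty = 229940.53 + 16555.72 = 246496.25
Import VAT = 246496.25 × 10% = 24649.63

Import duty: EUR 16555.72; import VAT: EUR 24649.63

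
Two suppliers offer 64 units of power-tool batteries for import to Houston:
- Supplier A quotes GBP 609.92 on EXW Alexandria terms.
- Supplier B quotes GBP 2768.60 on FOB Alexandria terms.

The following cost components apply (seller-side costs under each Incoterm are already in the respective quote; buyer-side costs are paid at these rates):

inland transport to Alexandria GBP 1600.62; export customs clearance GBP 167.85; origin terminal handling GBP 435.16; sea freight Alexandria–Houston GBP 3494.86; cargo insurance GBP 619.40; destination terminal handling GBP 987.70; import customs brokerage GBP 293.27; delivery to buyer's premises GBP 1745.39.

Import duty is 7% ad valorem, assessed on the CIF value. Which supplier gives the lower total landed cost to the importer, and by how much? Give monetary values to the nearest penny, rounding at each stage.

Supplier A (EXW):
CIF value = EXW price + inland to port + export clearance + origin terminal + freight + insurance = 609.92 + 1600.62 + 167.85 + 435.16 + 3494.86 + 619.40 = 6927.81
Import duty = 6927.81 × 7% = 484.95
Buyer bears (A): 1600.62 + 167.85 + 435.16 + 3494.86 + 619.40 + 987.70 + 293.27 + 1745.39 = 9344.25
Landed cost (A) = invoice 609.92 + 9344.25 + duty 484.95 = 10439.12
Supplier B (FOB):
CIF value = FOB price + freight + insurance = 2768.60 + 3494.86 + 619.40 = 6882.86
Import duty = 6882.86 × 7% = 481.80
Buyer bears (B): 3494.86 + 619.40 + 987.70 + 293.27 + 1745.39 = 7140.62
Landed cost (B) = invoice 2768.60 + 7140.62 + duty 481.80 = 10391.02
Difference = |10439.12 − 10391.02| = 48.10

Supplier B is cheaper by GBP 48.10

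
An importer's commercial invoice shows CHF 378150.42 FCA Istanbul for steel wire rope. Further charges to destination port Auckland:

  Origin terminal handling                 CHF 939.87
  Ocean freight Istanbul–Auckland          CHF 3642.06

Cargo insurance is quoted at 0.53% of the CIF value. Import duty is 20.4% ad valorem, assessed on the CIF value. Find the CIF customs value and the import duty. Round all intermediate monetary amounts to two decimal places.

Let C be the CIF value. C = FCA price + pre-shipment costs + freight + 0.53% × C
C − 0.53% × C = 378150.42 + 939.87 + 3642.06
0.9947 × C = 382732.35
C = 382732.35 / 0.9947 = 384771.64
Insurance premium = 0.53% × 384771.64 = 2039.29
Import duty = 384771.64 × 20.4% = 78493.41

CIF value: CHF 384771.64; import duty: CHF 78493.41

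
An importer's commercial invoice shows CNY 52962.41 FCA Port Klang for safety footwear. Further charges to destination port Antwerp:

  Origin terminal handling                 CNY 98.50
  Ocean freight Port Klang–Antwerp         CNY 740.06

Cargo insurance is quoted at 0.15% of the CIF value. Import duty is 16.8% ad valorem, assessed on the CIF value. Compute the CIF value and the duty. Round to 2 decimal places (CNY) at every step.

Let C be the CIF value. C = FCA price + pre-shipment costs + freight + 0.15% × C
C − 0.15% × C = 52962.41 + 98.50 + 740.06
0.9985 × C = 53800.97
C = 53800.97 / 0.9985 = 53881.79
Insurance premium = 0.15% × 53881.79 = 80.82
Import duty = 53881.79 × 16.8% = 9052.14

CIF value: CNY 53881.79; import duty: CNY 9052.14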